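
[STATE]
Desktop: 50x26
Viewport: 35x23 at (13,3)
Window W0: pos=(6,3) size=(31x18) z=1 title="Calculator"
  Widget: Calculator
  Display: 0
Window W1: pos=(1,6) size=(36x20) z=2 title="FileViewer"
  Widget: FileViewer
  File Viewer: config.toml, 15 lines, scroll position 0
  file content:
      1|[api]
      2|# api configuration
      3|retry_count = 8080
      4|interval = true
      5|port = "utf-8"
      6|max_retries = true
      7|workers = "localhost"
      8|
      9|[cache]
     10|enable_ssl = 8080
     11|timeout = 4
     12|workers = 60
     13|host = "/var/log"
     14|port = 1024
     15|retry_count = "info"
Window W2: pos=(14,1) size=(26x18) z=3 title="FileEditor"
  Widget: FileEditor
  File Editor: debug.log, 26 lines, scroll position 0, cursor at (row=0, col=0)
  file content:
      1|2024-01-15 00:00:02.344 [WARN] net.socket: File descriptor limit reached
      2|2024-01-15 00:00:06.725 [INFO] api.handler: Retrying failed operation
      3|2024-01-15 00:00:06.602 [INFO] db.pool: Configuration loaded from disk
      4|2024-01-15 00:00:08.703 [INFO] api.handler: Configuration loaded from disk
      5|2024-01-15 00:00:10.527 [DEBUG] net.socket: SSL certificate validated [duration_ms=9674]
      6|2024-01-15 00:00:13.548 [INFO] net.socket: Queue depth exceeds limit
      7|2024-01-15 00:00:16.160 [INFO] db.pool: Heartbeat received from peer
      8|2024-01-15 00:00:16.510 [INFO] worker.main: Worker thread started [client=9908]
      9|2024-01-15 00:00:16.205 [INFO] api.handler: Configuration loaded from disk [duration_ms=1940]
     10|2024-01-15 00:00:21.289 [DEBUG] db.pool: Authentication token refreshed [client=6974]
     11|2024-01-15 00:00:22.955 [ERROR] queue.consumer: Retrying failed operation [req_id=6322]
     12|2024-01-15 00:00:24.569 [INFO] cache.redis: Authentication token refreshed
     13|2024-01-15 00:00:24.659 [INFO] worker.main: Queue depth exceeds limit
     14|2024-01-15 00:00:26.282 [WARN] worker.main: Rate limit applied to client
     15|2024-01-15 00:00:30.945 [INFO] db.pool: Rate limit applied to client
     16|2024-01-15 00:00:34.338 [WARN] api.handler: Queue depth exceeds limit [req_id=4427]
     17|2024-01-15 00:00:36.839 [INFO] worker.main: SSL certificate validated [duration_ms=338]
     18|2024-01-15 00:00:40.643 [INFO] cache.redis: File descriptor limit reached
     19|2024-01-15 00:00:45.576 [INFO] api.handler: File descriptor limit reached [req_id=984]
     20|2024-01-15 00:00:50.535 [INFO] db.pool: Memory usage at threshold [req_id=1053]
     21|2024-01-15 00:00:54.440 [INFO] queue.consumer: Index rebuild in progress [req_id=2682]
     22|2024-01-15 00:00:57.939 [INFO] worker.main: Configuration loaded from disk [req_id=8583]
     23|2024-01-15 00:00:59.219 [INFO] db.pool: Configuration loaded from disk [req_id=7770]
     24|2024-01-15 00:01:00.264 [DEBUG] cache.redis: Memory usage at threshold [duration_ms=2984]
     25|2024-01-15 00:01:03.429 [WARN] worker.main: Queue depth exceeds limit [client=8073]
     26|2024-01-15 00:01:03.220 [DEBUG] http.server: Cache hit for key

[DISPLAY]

━┠────────────────────────┨        
l┃█024-01-15 00:00:02.344▲┃        
─┃2024-01-15 00:00:06.725█┃        
━┃2024-01-15 00:00:06.602░┃        
 ┃2024-01-15 00:00:08.703░┃        
─┃2024-01-15 00:00:10.527░┃        
 ┃2024-01-15 00:00:13.548░┃        
g┃2024-01-15 00:00:16.160░┃        
 ┃2024-01-15 00:00:16.510░┃        
t┃2024-01-15 00:00:16.205░┃        
-┃2024-01-15 00:00:21.289░┃        
 ┃2024-01-15 00:00:22.955░┃        
l┃2024-01-15 00:00:24.569░┃        
 ┃2024-01-15 00:00:24.659░┃        
 ┃2024-01-15 00:00:26.282▼┃        
=┗━━━━━━━━━━━━━━━━━━━━━━━━┛        
                      ░┃           
0                     ░┃           
r/log"                ░┃           
                      ░┃           
 = "info"             ░┃           
                      ▼┃           
━━━━━━━━━━━━━━━━━━━━━━━┛           


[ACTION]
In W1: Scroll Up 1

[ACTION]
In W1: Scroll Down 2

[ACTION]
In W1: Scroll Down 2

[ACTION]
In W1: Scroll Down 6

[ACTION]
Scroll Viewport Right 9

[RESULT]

────────────────────────┨          
█024-01-15 00:00:02.344▲┃          
2024-01-15 00:00:06.725█┃          
2024-01-15 00:00:06.602░┃          
2024-01-15 00:00:08.703░┃          
2024-01-15 00:00:10.527░┃          
2024-01-15 00:00:13.548░┃          
2024-01-15 00:00:16.160░┃          
2024-01-15 00:00:16.510░┃          
2024-01-15 00:00:16.205░┃          
2024-01-15 00:00:21.289░┃          
2024-01-15 00:00:22.955░┃          
2024-01-15 00:00:24.569░┃          
2024-01-15 00:00:24.659░┃          
2024-01-15 00:00:26.282▼┃          
━━━━━━━━━━━━━━━━━━━━━━━━┛          
                    ░┃             
                    ░┃             
log"                ░┃             
                    ░┃             
 "info"             ░┃             
                    ▼┃             
━━━━━━━━━━━━━━━━━━━━━┛             


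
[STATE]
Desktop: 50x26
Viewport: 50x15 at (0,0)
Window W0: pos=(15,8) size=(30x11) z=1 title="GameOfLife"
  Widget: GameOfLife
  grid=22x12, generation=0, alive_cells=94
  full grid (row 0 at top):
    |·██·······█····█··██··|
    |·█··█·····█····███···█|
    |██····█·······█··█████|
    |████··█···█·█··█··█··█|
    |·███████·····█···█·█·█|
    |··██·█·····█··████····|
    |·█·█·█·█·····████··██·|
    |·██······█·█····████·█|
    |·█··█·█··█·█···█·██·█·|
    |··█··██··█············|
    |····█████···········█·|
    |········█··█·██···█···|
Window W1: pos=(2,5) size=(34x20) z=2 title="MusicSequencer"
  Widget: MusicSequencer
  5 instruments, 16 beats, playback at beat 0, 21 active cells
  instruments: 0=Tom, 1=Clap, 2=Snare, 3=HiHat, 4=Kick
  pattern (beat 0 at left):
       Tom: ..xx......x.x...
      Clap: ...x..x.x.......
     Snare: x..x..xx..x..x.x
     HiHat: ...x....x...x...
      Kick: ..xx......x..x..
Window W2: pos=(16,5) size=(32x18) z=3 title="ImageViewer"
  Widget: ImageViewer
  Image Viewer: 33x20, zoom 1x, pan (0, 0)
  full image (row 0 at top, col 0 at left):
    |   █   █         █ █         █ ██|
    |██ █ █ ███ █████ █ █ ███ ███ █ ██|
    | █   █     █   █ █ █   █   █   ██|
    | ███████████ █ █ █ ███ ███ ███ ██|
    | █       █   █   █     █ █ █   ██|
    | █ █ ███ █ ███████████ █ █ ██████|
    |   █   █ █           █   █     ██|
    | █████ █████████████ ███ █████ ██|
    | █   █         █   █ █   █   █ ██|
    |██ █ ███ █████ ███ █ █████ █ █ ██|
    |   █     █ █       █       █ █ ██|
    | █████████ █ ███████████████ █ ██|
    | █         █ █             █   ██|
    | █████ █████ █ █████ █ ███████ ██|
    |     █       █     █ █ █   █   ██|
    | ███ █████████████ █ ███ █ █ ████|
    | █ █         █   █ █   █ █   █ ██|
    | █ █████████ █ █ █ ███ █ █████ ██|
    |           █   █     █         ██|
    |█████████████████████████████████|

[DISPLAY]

                                                  
                                                  
                                                  
                                                  
                                                  
  ┏━━━━━━━━━━━━━┏━━━━━━━━━━━━━━━━━━━━━━━━━━━━━━┓  
  ┃ MusicSequenc┃ ImageViewer                  ┃  
  ┠─────────────┠──────────────────────────────┨  
  ┃      ▼123456┃   █   █         █ █         █┃  
  ┃   Tom··██···┃██ █ █ ███ █████ █ █ ███ ███ █┃  
  ┃  Clap···█··█┃ █   █     █   █ █ █   █   █  ┃  
  ┃ Snare█··█··█┃ ███████████ █ █ █ ███ ███ ███┃  
  ┃ HiHat···█···┃ █       █   █   █     █ █ █  ┃  
  ┃  Kick··██···┃ █ █ ███ █ ███████████ █ █ ███┃  
  ┃             ┃   █   █ █           █   █    ┃  


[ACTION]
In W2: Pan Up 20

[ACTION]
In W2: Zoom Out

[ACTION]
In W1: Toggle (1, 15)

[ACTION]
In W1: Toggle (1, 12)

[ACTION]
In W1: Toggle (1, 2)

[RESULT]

                                                  
                                                  
                                                  
                                                  
                                                  
  ┏━━━━━━━━━━━━━┏━━━━━━━━━━━━━━━━━━━━━━━━━━━━━━┓  
  ┃ MusicSequenc┃ ImageViewer                  ┃  
  ┠─────────────┠──────────────────────────────┨  
  ┃      ▼123456┃   █   █         █ █         █┃  
  ┃   Tom··██···┃██ █ █ ███ █████ █ █ ███ ███ █┃  
  ┃  Clap··██··█┃ █   █     █   █ █ █   █   █  ┃  
  ┃ Snare█··█··█┃ ███████████ █ █ █ ███ ███ ███┃  
  ┃ HiHat···█···┃ █       █   █   █     █ █ █  ┃  
  ┃  Kick··██···┃ █ █ ███ █ ███████████ █ █ ███┃  
  ┃             ┃   █   █ █           █   █    ┃  


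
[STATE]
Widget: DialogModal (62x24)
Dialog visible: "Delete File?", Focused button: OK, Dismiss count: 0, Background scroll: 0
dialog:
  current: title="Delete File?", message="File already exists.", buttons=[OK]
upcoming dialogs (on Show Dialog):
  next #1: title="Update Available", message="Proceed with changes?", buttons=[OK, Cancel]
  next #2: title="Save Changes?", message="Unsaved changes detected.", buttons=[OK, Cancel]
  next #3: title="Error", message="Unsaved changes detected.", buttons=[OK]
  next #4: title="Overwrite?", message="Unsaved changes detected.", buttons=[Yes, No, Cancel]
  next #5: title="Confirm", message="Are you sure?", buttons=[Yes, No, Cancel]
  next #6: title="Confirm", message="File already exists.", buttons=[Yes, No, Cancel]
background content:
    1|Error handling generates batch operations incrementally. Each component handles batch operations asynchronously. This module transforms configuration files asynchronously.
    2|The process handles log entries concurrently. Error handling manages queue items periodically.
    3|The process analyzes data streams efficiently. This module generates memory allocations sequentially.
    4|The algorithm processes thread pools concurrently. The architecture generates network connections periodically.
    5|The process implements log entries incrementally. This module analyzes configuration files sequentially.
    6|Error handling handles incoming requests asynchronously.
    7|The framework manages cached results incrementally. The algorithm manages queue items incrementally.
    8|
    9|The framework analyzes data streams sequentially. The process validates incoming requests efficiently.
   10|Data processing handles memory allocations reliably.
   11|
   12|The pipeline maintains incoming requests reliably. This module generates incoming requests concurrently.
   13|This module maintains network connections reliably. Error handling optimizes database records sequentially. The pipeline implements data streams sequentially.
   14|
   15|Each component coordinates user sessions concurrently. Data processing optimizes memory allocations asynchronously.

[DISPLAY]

Error handling generates batch operations incrementally. Each 
The process handles log entries concurrently. Error handling m
The process analyzes data streams efficiently. This module gen
The algorithm processes thread pools concurrently. The archite
The process implements log entries incrementally. This module 
Error handling handles incoming requests asynchronously.      
The framework manages cached results incrementally. The algori
                                                              
The framework analyzes data streams sequentially. The process 
Data processing han┌──────────────────────┐reliably.          
                   │     Delete File?     │                   
The pipeline mainta│ File already exists. │liably. This module
This module maintai│         [OK]         │eliably. Error hand
                   └──────────────────────┘                   
Each component coordinates user sessions concurrently. Data pr
                                                              
                                                              
                                                              
                                                              
                                                              
                                                              
                                                              
                                                              
                                                              


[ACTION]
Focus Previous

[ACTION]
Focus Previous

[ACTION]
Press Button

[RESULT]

Error handling generates batch operations incrementally. Each 
The process handles log entries concurrently. Error handling m
The process analyzes data streams efficiently. This module gen
The algorithm processes thread pools concurrently. The archite
The process implements log entries incrementally. This module 
Error handling handles incoming requests asynchronously.      
The framework manages cached results incrementally. The algori
                                                              
The framework analyzes data streams sequentially. The process 
Data processing handles memory allocations reliably.          
                                                              
The pipeline maintains incoming requests reliably. This module
This module maintains network connections reliably. Error hand
                                                              
Each component coordinates user sessions concurrently. Data pr
                                                              
                                                              
                                                              
                                                              
                                                              
                                                              
                                                              
                                                              
                                                              


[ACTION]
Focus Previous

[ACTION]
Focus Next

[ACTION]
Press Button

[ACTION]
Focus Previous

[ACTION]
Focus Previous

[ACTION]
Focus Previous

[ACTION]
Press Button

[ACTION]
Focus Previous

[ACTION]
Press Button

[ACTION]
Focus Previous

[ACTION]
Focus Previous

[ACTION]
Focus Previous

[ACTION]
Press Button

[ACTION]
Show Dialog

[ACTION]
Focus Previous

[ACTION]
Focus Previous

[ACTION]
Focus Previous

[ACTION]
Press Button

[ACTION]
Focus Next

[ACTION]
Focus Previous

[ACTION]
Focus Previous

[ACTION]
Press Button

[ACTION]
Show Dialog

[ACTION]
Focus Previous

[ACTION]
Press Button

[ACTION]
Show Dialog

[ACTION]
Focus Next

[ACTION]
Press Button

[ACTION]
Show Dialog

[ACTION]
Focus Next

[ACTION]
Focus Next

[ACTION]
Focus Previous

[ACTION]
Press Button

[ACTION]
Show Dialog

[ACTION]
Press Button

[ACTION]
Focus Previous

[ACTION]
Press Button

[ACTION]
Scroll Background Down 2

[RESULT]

The process analyzes data streams efficiently. This module gen
The algorithm processes thread pools concurrently. The archite
The process implements log entries incrementally. This module 
Error handling handles incoming requests asynchronously.      
The framework manages cached results incrementally. The algori
                                                              
The framework analyzes data streams sequentially. The process 
Data processing handles memory allocations reliably.          
                                                              
The pipeline maintains incoming requests reliably. This module
This module maintains network connections reliably. Error hand
                                                              
Each component coordinates user sessions concurrently. Data pr
                                                              
                                                              
                                                              
                                                              
                                                              
                                                              
                                                              
                                                              
                                                              
                                                              
                                                              


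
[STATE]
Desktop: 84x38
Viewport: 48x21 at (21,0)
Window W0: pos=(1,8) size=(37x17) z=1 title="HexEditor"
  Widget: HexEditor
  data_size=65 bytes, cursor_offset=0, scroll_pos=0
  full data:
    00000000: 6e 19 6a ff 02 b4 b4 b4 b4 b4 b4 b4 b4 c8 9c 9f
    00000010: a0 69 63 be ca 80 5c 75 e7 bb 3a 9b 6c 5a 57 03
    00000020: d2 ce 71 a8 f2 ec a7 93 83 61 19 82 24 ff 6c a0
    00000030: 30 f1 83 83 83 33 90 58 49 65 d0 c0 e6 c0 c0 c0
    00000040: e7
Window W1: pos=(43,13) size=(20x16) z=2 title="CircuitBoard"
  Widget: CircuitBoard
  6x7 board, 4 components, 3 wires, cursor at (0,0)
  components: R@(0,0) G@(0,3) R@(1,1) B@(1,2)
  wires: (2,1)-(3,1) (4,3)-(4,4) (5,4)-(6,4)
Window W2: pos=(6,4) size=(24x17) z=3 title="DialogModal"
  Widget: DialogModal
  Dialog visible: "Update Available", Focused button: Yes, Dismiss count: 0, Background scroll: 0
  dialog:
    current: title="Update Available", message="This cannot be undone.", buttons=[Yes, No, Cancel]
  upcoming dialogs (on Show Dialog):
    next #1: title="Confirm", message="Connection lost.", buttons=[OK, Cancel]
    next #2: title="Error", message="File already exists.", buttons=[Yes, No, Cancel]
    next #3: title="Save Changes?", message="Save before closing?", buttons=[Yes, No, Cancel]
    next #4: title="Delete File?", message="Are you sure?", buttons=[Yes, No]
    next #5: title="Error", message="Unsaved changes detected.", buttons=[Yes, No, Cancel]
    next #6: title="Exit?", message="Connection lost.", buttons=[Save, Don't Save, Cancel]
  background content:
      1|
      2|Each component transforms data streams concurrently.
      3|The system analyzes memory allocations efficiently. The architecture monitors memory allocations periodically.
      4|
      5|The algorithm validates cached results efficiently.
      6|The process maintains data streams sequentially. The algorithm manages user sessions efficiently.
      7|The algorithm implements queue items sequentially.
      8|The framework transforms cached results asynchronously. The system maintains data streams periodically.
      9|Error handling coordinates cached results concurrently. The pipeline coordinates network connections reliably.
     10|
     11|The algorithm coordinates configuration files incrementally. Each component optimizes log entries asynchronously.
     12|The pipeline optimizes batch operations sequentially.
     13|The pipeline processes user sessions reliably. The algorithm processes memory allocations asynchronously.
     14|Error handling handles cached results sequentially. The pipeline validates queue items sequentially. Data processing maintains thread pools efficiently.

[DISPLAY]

                                                
                                                
                                                
                                                
━━━━━━━━┓                                       
        ┃                                       
────────┨                                       
        ┃                                       
 transfo┃━━━━━━━┓                               
lyzes me┃       ┃                               
        ┃───────┨                               
─────┐te┃b4 b4  ┃                               
lable│s ┃5c 75  ┃                               
 be u│en┃a7 93  ┃     ┏━━━━━━━━━━━━━━━━━━┓      
 Canc│or┃90 58  ┃     ┃ CircuitBoard     ┃      
─────┘in┃       ┃     ┠──────────────────┨      
        ┃       ┃     ┃   0 1 2 3 4 5    ┃      
coordina┃       ┃     ┃0  [R]          G ┃      
ptimizes┃       ┃     ┃                  ┃      
rocesses┃       ┃     ┃1       R   B     ┃      
━━━━━━━━┛       ┃     ┃                  ┃      


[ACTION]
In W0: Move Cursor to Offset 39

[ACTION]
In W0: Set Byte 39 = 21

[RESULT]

                                                
                                                
                                                
                                                
━━━━━━━━┓                                       
        ┃                                       
────────┨                                       
        ┃                                       
 transfo┃━━━━━━━┓                               
lyzes me┃       ┃                               
        ┃───────┨                               
─────┐te┃b4 b4  ┃                               
lable│s ┃5c 75  ┃                               
 be u│en┃a7 21  ┃     ┏━━━━━━━━━━━━━━━━━━┓      
 Canc│or┃90 58  ┃     ┃ CircuitBoard     ┃      
─────┘in┃       ┃     ┠──────────────────┨      
        ┃       ┃     ┃   0 1 2 3 4 5    ┃      
coordina┃       ┃     ┃0  [R]          G ┃      
ptimizes┃       ┃     ┃                  ┃      
rocesses┃       ┃     ┃1       R   B     ┃      
━━━━━━━━┛       ┃     ┃                  ┃      


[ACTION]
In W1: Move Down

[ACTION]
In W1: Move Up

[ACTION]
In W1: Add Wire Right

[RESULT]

                                                
                                                
                                                
                                                
━━━━━━━━┓                                       
        ┃                                       
────────┨                                       
        ┃                                       
 transfo┃━━━━━━━┓                               
lyzes me┃       ┃                               
        ┃───────┨                               
─────┐te┃b4 b4  ┃                               
lable│s ┃5c 75  ┃                               
 be u│en┃a7 21  ┃     ┏━━━━━━━━━━━━━━━━━━┓      
 Canc│or┃90 58  ┃     ┃ CircuitBoard     ┃      
─────┘in┃       ┃     ┠──────────────────┨      
        ┃       ┃     ┃   0 1 2 3 4 5    ┃      
coordina┃       ┃     ┃0  [R]─ ·       G ┃      
ptimizes┃       ┃     ┃                  ┃      
rocesses┃       ┃     ┃1       R   B     ┃      
━━━━━━━━┛       ┃     ┃                  ┃      


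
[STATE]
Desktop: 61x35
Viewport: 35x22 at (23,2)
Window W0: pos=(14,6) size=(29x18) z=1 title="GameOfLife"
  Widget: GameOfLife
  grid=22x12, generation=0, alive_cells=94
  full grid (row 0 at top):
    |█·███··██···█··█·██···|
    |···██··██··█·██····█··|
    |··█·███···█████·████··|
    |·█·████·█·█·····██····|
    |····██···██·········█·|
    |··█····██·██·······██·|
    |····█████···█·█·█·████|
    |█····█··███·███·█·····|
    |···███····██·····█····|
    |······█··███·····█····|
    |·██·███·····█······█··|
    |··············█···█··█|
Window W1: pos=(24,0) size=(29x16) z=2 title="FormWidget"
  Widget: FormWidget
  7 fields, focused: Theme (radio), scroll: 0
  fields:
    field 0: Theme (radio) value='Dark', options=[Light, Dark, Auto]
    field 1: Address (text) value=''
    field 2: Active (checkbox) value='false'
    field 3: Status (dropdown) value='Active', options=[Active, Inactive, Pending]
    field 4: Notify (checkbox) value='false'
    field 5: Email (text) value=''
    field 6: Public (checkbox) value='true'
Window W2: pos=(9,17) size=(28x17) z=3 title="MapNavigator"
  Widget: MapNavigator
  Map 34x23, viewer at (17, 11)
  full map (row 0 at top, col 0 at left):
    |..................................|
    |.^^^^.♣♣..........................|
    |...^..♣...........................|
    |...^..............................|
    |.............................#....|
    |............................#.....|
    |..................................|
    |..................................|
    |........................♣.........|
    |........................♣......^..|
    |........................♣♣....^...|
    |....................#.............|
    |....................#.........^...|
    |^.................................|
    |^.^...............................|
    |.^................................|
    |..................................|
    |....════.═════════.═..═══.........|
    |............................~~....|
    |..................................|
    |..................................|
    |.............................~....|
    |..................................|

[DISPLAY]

 ┠───────────────────────────┨     
 ┃> Theme:      ( ) Light  (●┃     
 ┃  Address:    [           ]┃     
 ┃  Active:     [ ]          ┃     
━┃  Status:     [Active    ▼]┃     
i┃  Notify:     [ ]          ┃     
─┃  Email:      [           ]┃     
 ┃  Public:     [x]          ┃     
█┃                           ┃     
█┃                           ┃     
·┃                           ┃     
█┃                           ┃     
·┃                           ┃     
█┗━━━━━━━━━━━━━━━━━━━━━━━━━━━┛     
█···█·█·█·████     ┃               
━━━━━━━━━━━━━┓     ┃               
             ┃     ┃               
─────────────┨     ┃               
...........#.┃     ┃               
.............┃     ┃               
.............┃     ┃               
.......♣.....┃━━━━━┛               


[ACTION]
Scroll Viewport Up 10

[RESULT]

 ┏━━━━━━━━━━━━━━━━━━━━━━━━━━━┓     
 ┃ FormWidget                ┃     
 ┠───────────────────────────┨     
 ┃> Theme:      ( ) Light  (●┃     
 ┃  Address:    [           ]┃     
 ┃  Active:     [ ]          ┃     
━┃  Status:     [Active    ▼]┃     
i┃  Notify:     [ ]          ┃     
─┃  Email:      [           ]┃     
 ┃  Public:     [x]          ┃     
█┃                           ┃     
█┃                           ┃     
·┃                           ┃     
█┃                           ┃     
·┃                           ┃     
█┗━━━━━━━━━━━━━━━━━━━━━━━━━━━┛     
█···█·█·█·████     ┃               
━━━━━━━━━━━━━┓     ┃               
             ┃     ┃               
─────────────┨     ┃               
...........#.┃     ┃               
.............┃     ┃               


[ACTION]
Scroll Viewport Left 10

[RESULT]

           ┏━━━━━━━━━━━━━━━━━━━━━━━
           ┃ FormWidget            
           ┠───────────────────────
           ┃> Theme:      ( ) Light
           ┃  Address:    [        
           ┃  Active:     [ ]      
 ┏━━━━━━━━━┃  Status:     [Active  
 ┃ GameOfLi┃  Notify:     [ ]      
 ┠─────────┃  Email:      [        
 ┃Gen: 0   ┃  Public:     [x]      
 ┃█·███··██┃                       
 ┃···██··██┃                       
 ┃··█·███··┃                       
 ┃·█·████·█┃                       
 ┃····██···┃                       
 ┃··█····██┗━━━━━━━━━━━━━━━━━━━━━━━
 ┃····█████···█·█·█·████     ┃     
━━━━━━━━━━━━━━━━━━━━━━━┓     ┃     
pNavigator             ┃     ┃     
───────────────────────┨     ┃     
.....................#.┃     ┃     
.......................┃     ┃     


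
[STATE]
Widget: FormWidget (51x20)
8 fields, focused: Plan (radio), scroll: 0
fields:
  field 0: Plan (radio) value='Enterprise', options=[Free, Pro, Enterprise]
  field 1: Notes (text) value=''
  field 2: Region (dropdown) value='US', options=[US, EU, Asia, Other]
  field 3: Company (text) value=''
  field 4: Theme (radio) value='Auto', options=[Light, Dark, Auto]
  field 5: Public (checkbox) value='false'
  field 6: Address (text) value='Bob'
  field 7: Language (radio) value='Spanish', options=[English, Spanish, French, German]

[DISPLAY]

> Plan:       ( ) Free  ( ) Pro  (●) Enterprise    
  Notes:      [                                   ]
  Region:     [US                                ▼]
  Company:    [                                   ]
  Theme:      ( ) Light  ( ) Dark  (●) Auto        
  Public:     [ ]                                  
  Address:    [Bob                                ]
  Language:   ( ) English  (●) Spanish  ( ) French 
                                                   
                                                   
                                                   
                                                   
                                                   
                                                   
                                                   
                                                   
                                                   
                                                   
                                                   
                                                   


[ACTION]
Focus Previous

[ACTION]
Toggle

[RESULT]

  Plan:       ( ) Free  ( ) Pro  (●) Enterprise    
  Notes:      [                                   ]
  Region:     [US                                ▼]
  Company:    [                                   ]
  Theme:      ( ) Light  ( ) Dark  (●) Auto        
  Public:     [ ]                                  
  Address:    [Bob                                ]
> Language:   ( ) English  (●) Spanish  ( ) French 
                                                   
                                                   
                                                   
                                                   
                                                   
                                                   
                                                   
                                                   
                                                   
                                                   
                                                   
                                                   


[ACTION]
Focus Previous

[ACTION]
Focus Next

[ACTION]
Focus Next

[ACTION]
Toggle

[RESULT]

> Plan:       ( ) Free  ( ) Pro  (●) Enterprise    
  Notes:      [                                   ]
  Region:     [US                                ▼]
  Company:    [                                   ]
  Theme:      ( ) Light  ( ) Dark  (●) Auto        
  Public:     [ ]                                  
  Address:    [Bob                                ]
  Language:   ( ) English  (●) Spanish  ( ) French 
                                                   
                                                   
                                                   
                                                   
                                                   
                                                   
                                                   
                                                   
                                                   
                                                   
                                                   
                                                   


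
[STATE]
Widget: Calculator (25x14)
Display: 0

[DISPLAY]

                        0
┌───┬───┬───┬───┐        
│ 7 │ 8 │ 9 │ ÷ │        
├───┼───┼───┼───┤        
│ 4 │ 5 │ 6 │ × │        
├───┼───┼───┼───┤        
│ 1 │ 2 │ 3 │ - │        
├───┼───┼───┼───┤        
│ 0 │ . │ = │ + │        
├───┼───┼───┼───┤        
│ C │ MC│ MR│ M+│        
└───┴───┴───┴───┘        
                         
                         


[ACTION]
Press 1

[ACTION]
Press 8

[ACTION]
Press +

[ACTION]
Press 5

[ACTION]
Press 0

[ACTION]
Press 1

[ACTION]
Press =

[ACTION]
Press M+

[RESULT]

                      519
┌───┬───┬───┬───┐        
│ 7 │ 8 │ 9 │ ÷ │        
├───┼───┼───┼───┤        
│ 4 │ 5 │ 6 │ × │        
├───┼───┼───┼───┤        
│ 1 │ 2 │ 3 │ - │        
├───┼───┼───┼───┤        
│ 0 │ . │ = │ + │        
├───┼───┼───┼───┤        
│ C │ MC│ MR│ M+│        
└───┴───┴───┴───┘        
                         
                         


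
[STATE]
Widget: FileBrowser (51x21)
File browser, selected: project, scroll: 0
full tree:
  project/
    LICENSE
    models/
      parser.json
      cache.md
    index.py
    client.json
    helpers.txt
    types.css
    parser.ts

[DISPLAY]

> [-] project/                                     
    LICENSE                                        
    [+] models/                                    
    index.py                                       
    client.json                                    
    helpers.txt                                    
    types.css                                      
    parser.ts                                      
                                                   
                                                   
                                                   
                                                   
                                                   
                                                   
                                                   
                                                   
                                                   
                                                   
                                                   
                                                   
                                                   


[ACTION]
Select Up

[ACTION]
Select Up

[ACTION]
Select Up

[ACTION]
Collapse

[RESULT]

> [+] project/                                     
                                                   
                                                   
                                                   
                                                   
                                                   
                                                   
                                                   
                                                   
                                                   
                                                   
                                                   
                                                   
                                                   
                                                   
                                                   
                                                   
                                                   
                                                   
                                                   
                                                   


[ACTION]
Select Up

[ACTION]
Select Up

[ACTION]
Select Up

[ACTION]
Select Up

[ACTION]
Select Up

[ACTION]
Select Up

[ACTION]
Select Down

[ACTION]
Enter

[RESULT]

> [-] project/                                     
    LICENSE                                        
    [+] models/                                    
    index.py                                       
    client.json                                    
    helpers.txt                                    
    types.css                                      
    parser.ts                                      
                                                   
                                                   
                                                   
                                                   
                                                   
                                                   
                                                   
                                                   
                                                   
                                                   
                                                   
                                                   
                                                   


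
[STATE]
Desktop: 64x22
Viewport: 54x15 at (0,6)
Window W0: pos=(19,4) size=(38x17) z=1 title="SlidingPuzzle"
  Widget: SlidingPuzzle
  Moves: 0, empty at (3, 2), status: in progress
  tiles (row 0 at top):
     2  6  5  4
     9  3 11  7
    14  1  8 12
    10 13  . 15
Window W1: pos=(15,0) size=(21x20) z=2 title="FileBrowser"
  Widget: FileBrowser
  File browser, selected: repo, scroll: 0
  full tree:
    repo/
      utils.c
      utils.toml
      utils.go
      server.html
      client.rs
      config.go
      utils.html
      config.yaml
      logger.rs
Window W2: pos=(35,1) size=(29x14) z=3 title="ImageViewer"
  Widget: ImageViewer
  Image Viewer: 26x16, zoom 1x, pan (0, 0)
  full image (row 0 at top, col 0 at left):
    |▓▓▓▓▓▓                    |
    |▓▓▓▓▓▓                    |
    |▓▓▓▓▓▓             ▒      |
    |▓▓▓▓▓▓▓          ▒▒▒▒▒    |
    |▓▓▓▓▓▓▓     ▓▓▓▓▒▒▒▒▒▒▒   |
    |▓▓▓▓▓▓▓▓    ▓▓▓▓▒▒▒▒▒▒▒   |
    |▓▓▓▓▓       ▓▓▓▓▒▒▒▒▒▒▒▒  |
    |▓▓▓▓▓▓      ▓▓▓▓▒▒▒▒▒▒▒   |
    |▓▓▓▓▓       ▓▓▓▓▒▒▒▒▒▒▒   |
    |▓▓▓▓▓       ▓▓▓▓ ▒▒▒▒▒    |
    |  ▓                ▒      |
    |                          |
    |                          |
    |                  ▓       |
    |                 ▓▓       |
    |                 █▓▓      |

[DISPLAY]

               ┃    utils.go       ┃▓▓▓▓▓▓            
               ┃    server.html    ┃▓▓▓▓▓▓▓          ▒
               ┃    client.rs      ┃▓▓▓▓▓▓▓     ▓▓▓▓▒▒
               ┃    config.go      ┃▓▓▓▓▓▓▓▓    ▓▓▓▓▒▒
               ┃    utils.html     ┃▓▓▓▓▓       ▓▓▓▓▒▒
               ┃    config.yaml    ┃▓▓▓▓▓▓      ▓▓▓▓▒▒
               ┃    logger.rs      ┃▓▓▓▓▓       ▓▓▓▓▒▒
               ┃                   ┃▓▓▓▓▓       ▓▓▓▓ ▒
               ┃                   ┗━━━━━━━━━━━━━━━━━━
               ┃                   ┃────┘             
               ┃                   ┃                  
               ┃                   ┃                  
               ┃                   ┃                  
               ┗━━━━━━━━━━━━━━━━━━━┛                  
                   ┗━━━━━━━━━━━━━━━━━━━━━━━━━━━━━━━━━━


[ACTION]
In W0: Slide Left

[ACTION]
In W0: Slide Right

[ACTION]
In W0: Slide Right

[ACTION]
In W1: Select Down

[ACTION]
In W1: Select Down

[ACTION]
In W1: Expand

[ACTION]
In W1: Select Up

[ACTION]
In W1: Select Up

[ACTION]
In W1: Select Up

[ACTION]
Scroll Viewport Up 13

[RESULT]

               ┏━━━━━━━━━━━━━━━━━━━┓                  
               ┃ FileBrowser       ┏━━━━━━━━━━━━━━━━━━
               ┠───────────────────┃ ImageViewer      
               ┃> [-] repo/        ┠──────────────────
               ┃    utils.c        ┃▓▓▓▓▓▓            
               ┃    utils.toml     ┃▓▓▓▓▓▓            
               ┃    utils.go       ┃▓▓▓▓▓▓            
               ┃    server.html    ┃▓▓▓▓▓▓▓          ▒
               ┃    client.rs      ┃▓▓▓▓▓▓▓     ▓▓▓▓▒▒
               ┃    config.go      ┃▓▓▓▓▓▓▓▓    ▓▓▓▓▒▒
               ┃    utils.html     ┃▓▓▓▓▓       ▓▓▓▓▒▒
               ┃    config.yaml    ┃▓▓▓▓▓▓      ▓▓▓▓▒▒
               ┃    logger.rs      ┃▓▓▓▓▓       ▓▓▓▓▒▒
               ┃                   ┃▓▓▓▓▓       ▓▓▓▓ ▒
               ┃                   ┗━━━━━━━━━━━━━━━━━━
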